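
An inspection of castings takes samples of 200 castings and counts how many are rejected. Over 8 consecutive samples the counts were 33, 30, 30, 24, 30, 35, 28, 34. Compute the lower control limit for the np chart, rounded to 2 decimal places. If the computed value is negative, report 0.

15.25

p̄ = Σdᵢ / (k·n) = 244 / (8 × 200) = 0.15250
LCL = np̄ − 3·√(np̄(1−p̄)) = 30.5000 − 3 × 5.0842 = 15.2475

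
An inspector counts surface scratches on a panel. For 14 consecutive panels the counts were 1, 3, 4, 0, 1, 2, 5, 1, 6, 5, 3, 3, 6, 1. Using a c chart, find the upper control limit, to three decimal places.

8.062

c̄ = (1 + 3 + 4 + 0 + 1 + 2 + 5 + 1 + 6 + 5 + 3 + 3 + 6 + 1) / 14 = 41 / 14 = 2.9286
UCL = c̄ + 3√c̄ = 2.9286 + 3 × √2.9286 = 2.9286 + 3 × 1.7113 = 8.0625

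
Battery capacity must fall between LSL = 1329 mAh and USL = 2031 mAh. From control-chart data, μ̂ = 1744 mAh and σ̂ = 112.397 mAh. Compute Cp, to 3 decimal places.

Cp = (USL − LSL) / (6σ̂) = (2031 − 1329) / (6 × 112.397) = 702.0000 / 674.3820 = 1.0410

1.041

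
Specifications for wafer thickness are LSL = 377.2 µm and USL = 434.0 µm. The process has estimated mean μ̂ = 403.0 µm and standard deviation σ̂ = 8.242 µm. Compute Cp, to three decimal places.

Cp = (USL − LSL) / (6σ̂) = (434.0 − 377.2) / (6 × 8.242) = 56.8000 / 49.4520 = 1.1486

1.149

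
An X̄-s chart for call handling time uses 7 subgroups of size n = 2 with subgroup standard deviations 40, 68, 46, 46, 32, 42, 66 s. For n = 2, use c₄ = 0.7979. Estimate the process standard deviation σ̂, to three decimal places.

s̄ = (40 + 68 + 46 + 46 + 32 + 42 + 66) / 7 = 48.5714
σ̂ = s̄ / c₄ = 48.5714 / 0.7979 = 60.8741

60.874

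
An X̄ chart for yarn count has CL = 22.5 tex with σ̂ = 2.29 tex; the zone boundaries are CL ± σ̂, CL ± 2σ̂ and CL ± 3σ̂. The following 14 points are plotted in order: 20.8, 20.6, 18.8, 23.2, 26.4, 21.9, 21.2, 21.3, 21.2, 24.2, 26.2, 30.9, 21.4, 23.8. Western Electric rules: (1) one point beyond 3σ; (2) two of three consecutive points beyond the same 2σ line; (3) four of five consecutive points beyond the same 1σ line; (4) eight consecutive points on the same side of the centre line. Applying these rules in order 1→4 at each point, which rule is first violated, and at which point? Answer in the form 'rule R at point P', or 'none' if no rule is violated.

Zone of each point (C = within 1σ̂, B = 1σ̂–2σ̂, A = 2σ̂–3σ̂, * = beyond 3σ̂; sign = side of CL): 1:-C, 2:-C, 3:-B, 4:+C, 5:+B, 6:-C, 7:-C, 8:-C, 9:-C, 10:+C, 11:+B, 12:+*, 13:-C, 14:+C
Rule 1 (one point beyond the 3σ limits) is satisfied at point 12.

rule 1 at point 12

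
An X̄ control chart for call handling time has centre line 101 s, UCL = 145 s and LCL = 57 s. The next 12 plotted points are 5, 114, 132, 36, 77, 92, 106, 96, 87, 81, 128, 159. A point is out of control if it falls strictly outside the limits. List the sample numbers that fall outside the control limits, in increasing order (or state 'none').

Compare each point to [57, 145]: sample 1 = 5 < LCL; sample 4 = 36 < LCL; sample 12 = 159 > UCL.

1, 4, 12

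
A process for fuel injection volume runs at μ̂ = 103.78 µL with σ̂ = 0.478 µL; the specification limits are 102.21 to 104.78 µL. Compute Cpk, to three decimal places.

0.697

Cpu = (USL − μ̂) / (3σ̂) = (104.78 − 103.78) / (3 × 0.478) = 0.6974; Cpl = (μ̂ − LSL) / (3σ̂) = (103.78 − 102.21) / (3 × 0.478) = 1.0948; Cpk = min(Cpu, Cpl) = 0.6974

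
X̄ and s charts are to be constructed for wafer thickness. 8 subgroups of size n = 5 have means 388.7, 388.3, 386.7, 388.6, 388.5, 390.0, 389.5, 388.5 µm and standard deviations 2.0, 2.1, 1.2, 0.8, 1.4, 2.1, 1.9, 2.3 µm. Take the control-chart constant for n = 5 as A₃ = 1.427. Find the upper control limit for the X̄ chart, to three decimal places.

391.062

X̄̄ = (388.7 + 388.3 + 386.7 + 388.6 + 388.5 + 390.0 + 389.5 + 388.5) / 8 = 388.6000
s̄ = (2.0 + 2.1 + 1.2 + 0.8 + 1.4 + 2.1 + 1.9 + 2.3) / 8 = 1.7250
UCL = X̄̄ + A₃·s̄ = 388.6000 + 1.427 × 1.7250 = 391.0616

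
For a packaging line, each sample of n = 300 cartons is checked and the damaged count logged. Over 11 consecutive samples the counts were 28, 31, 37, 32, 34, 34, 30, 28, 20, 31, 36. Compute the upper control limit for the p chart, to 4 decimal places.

0.1561

p̄ = Σdᵢ / (k·n) = 341 / (11 × 300) = 0.10333
UCL = p̄ + 3·√(p̄(1−p̄)/n) = 0.10333 + 3 × √(0.10333×0.89667/300) = 0.10333 + 3 × 0.01757 = 0.15606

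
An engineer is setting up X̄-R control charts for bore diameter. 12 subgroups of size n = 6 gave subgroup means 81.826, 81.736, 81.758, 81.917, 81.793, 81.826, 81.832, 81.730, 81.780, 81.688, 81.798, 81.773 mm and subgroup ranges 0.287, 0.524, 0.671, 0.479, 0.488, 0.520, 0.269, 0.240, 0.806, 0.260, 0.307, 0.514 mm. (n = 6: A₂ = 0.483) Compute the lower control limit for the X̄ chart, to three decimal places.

81.572

X̄̄ = (81.826 + 81.736 + 81.758 + 81.917 + 81.793 + 81.826 + 81.832 + 81.730 + 81.780 + 81.688 + 81.798 + 81.773) / 12 = 981.4570 / 12 = 81.7881
R̄ = (0.287 + 0.524 + 0.671 + 0.479 + 0.488 + 0.520 + 0.269 + 0.240 + 0.806 + 0.260 + 0.307 + 0.514) / 12 = 5.3650 / 12 = 0.4471
LCL = X̄̄ − A₂·R̄ = 81.7881 − 0.483 × 0.4471 = 81.5721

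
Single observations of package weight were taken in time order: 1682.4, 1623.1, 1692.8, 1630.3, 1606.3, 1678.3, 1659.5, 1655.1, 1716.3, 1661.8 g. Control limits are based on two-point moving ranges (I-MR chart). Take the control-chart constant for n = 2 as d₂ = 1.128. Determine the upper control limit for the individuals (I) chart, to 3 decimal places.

1786.595

X̄ = (1682.4 + 1623.1 + 1692.8 + 1630.3 + 1606.3 + 1678.3 + 1659.5 + 1655.1 + 1716.3 + 1661.8) / 10 = 1660.5900
Moving ranges: 59.3, 69.7, 62.5, 24.0, 72.0, 18.8, 4.4, 61.2, 54.5; M̄R̄ = 426.4000 / 9 = 47.3778
UCL = X̄ + 3·M̄R̄/d₂ = 1660.5900 + 3 × 47.3778 / 1.128 = 1786.5947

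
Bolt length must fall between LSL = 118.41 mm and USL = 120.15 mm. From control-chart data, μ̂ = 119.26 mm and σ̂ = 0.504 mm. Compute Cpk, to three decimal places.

0.562

Cpu = (USL − μ̂) / (3σ̂) = (120.15 − 119.26) / (3 × 0.504) = 0.5886; Cpl = (μ̂ − LSL) / (3σ̂) = (119.26 − 118.41) / (3 × 0.504) = 0.5622; Cpk = min(Cpu, Cpl) = 0.5622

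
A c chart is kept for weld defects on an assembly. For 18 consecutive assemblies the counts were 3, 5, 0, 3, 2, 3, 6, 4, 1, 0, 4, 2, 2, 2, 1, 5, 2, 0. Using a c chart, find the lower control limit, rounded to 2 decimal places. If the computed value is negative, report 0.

c̄ = (3 + 5 + 0 + 3 + 2 + 3 + 6 + 4 + 1 + 0 + 4 + 2 + 2 + 2 + 1 + 5 + 2 + 0) / 18 = 45 / 18 = 2.5000
LCL = c̄ − 3√c̄ = 2.5000 − 3 × 1.5811 = -2.2434 → 0 (cannot be negative)

0.00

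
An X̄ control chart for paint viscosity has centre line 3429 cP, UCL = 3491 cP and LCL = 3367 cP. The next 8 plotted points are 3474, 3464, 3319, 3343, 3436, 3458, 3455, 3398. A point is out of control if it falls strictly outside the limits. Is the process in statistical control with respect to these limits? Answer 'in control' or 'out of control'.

out of control

Compare each point to [3367, 3491]: sample 3 = 3319 < LCL; sample 4 = 3343 < LCL.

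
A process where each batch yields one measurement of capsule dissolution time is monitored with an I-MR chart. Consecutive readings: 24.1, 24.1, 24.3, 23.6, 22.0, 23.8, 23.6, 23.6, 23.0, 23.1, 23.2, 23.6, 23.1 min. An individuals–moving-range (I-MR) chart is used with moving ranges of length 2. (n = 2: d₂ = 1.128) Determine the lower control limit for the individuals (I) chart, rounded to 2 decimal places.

X̄ = (24.1 + 24.1 + 24.3 + 23.6 + 22.0 + 23.8 + 23.6 + 23.6 + 23.0 + 23.1 + 23.2 + 23.6 + 23.1) / 13 = 23.4692
Moving ranges: 0.0, 0.2, 0.7, 1.6, 1.8, 0.2, 0.0, 0.6, 0.1, 0.1, 0.4, 0.5; M̄R̄ = 6.2000 / 12 = 0.5167
LCL = X̄ − 3·M̄R̄/d₂ = 23.4692 − 3 × 0.5167 / 1.128 = 22.0951

22.10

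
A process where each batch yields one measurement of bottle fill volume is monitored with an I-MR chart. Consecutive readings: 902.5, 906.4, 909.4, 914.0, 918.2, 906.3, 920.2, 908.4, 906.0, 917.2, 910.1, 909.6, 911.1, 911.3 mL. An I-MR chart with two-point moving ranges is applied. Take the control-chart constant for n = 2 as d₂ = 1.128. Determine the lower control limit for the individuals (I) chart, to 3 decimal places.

X̄ = (902.5 + 906.4 + 909.4 + 914.0 + 918.2 + 906.3 + 920.2 + 908.4 + 906.0 + 917.2 + 910.1 + 909.6 + 911.1 + 911.3) / 14 = 910.7643
Moving ranges: 3.9, 3.0, 4.6, 4.2, 11.9, 13.9, 11.8, 2.4, 11.2, 7.1, 0.5, 1.5, 0.2; M̄R̄ = 76.2000 / 13 = 5.8615
LCL = X̄ − 3·M̄R̄/d₂ = 910.7643 − 3 × 5.8615 / 1.128 = 895.1751

895.175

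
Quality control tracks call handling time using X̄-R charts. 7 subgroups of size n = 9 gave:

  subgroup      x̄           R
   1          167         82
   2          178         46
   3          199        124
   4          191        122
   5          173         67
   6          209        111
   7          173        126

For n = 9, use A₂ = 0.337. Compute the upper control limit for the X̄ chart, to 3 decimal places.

X̄̄ = (167 + 178 + 199 + 191 + 173 + 209 + 173) / 7 = 1290.0000 / 7 = 184.2857
R̄ = (82 + 46 + 124 + 122 + 67 + 111 + 126) / 7 = 678.0000 / 7 = 96.8571
UCL = X̄̄ + A₂·R̄ = 184.2857 + 0.337 × 96.8571 = 216.9266

216.927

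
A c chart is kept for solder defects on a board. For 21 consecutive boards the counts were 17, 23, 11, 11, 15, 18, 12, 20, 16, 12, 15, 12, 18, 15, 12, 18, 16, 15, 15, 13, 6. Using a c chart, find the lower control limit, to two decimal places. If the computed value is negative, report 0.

c̄ = (17 + 23 + 11 + 11 + 15 + 18 + 12 + 20 + 16 + 12 + 15 + 12 + 18 + 15 + 12 + 18 + 16 + 15 + 15 + 13 + 6) / 21 = 310 / 21 = 14.7619
LCL = c̄ − 3√c̄ = 14.7619 − 3 × 3.8421 = 3.2355

3.24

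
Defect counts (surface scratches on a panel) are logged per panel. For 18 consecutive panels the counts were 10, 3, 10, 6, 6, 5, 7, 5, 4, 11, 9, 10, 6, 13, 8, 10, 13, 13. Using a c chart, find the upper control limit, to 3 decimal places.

16.909

c̄ = (10 + 3 + 10 + 6 + 6 + 5 + 7 + 5 + 4 + 11 + 9 + 10 + 6 + 13 + 8 + 10 + 13 + 13) / 18 = 149 / 18 = 8.2778
UCL = c̄ + 3√c̄ = 8.2778 + 3 × √8.2778 = 8.2778 + 3 × 2.8771 = 16.9091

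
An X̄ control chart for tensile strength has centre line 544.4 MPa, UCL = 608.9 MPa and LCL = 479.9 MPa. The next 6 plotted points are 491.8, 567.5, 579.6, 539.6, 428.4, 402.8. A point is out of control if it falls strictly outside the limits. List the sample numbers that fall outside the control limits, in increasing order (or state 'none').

5, 6

Compare each point to [479.9, 608.9]: sample 5 = 428.4 < LCL; sample 6 = 402.8 < LCL.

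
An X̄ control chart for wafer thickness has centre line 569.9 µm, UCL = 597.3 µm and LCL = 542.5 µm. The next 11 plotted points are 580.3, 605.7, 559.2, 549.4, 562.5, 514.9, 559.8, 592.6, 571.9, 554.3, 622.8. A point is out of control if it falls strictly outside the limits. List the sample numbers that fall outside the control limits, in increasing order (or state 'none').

2, 6, 11

Compare each point to [542.5, 597.3]: sample 2 = 605.7 > UCL; sample 6 = 514.9 < LCL; sample 11 = 622.8 > UCL.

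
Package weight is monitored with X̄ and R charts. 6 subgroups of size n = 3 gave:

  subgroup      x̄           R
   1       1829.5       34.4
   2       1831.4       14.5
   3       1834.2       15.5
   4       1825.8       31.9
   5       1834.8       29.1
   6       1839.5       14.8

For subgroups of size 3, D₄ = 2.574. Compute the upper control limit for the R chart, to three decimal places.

60.146

R̄ = (34.4 + 14.5 + 15.5 + 31.9 + 29.1 + 14.8) / 6 = 140.2000 / 6 = 23.3667
UCL_R = D₄·R̄ = 2.574 × 23.3667 = 60.1458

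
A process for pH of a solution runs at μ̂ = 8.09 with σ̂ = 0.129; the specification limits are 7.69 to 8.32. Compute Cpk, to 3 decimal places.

0.594

Cpu = (USL − μ̂) / (3σ̂) = (8.32 − 8.09) / (3 × 0.129) = 0.5943; Cpl = (μ̂ − LSL) / (3σ̂) = (8.09 − 7.69) / (3 × 0.129) = 1.0336; Cpk = min(Cpu, Cpl) = 0.5943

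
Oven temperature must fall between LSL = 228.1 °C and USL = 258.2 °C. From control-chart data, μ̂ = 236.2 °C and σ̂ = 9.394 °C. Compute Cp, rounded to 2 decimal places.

Cp = (USL − LSL) / (6σ̂) = (258.2 − 228.1) / (6 × 9.394) = 30.1000 / 56.3640 = 0.5340

0.53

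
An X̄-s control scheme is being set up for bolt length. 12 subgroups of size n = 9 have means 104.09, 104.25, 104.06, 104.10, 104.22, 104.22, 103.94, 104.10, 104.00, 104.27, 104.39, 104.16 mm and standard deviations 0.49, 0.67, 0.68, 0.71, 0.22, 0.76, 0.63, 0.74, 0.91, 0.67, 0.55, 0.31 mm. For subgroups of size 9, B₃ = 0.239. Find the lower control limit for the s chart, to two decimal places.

0.15

s̄ = (0.49 + 0.67 + 0.68 + 0.71 + 0.22 + 0.76 + 0.63 + 0.74 + 0.91 + 0.67 + 0.55 + 0.31) / 12 = 0.6117
LCL_s = B₃·s̄ = 0.239 × 0.6117 = 0.1462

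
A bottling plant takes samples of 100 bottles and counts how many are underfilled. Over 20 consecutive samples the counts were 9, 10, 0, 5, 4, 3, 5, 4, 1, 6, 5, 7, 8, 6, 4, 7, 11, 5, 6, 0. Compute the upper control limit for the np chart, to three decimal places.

12.021

p̄ = Σdᵢ / (k·n) = 106 / (20 × 100) = 0.05300
UCL = np̄ + 3·√(np̄(1−p̄)) = 5.3000 + 3 × √(5.3000×0.94700) = 5.3000 + 3 × 2.2403 = 12.0210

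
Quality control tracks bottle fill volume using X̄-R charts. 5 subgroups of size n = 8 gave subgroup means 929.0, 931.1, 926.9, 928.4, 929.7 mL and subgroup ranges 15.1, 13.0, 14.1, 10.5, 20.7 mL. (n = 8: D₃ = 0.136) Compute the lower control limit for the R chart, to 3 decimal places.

1.996

R̄ = (15.1 + 13.0 + 14.1 + 10.5 + 20.7) / 5 = 73.4000 / 5 = 14.6800
LCL_R = D₃·R̄ = 0.136 × 14.6800 = 1.9965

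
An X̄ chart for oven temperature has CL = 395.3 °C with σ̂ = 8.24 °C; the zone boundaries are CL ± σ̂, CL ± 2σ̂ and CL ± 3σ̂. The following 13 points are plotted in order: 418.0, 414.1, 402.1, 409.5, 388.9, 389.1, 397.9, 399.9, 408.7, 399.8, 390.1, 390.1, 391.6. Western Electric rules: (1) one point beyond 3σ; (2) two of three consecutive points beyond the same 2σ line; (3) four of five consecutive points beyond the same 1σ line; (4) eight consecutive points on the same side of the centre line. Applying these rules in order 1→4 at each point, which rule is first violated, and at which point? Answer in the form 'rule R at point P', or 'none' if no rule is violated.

rule 2 at point 2

Zone of each point (C = within 1σ̂, B = 1σ̂–2σ̂, A = 2σ̂–3σ̂, * = beyond 3σ̂; sign = side of CL): 1:+A, 2:+A, 3:+C, 4:+B, 5:-C, 6:-C, 7:+C, 8:+C, 9:+B, 10:+C, 11:-C, 12:-C, 13:-C
Rule 2 (two of three consecutive points beyond the same 2σ limit) is satisfied at point 2.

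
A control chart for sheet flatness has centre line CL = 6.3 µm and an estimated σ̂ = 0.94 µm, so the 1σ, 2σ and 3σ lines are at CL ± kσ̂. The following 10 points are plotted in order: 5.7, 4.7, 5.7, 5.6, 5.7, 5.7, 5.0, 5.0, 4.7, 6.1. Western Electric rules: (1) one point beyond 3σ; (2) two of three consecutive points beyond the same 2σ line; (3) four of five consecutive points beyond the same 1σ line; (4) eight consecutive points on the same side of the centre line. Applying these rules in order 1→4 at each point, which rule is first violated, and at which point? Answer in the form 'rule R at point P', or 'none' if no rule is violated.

Zone of each point (C = within 1σ̂, B = 1σ̂–2σ̂, A = 2σ̂–3σ̂, * = beyond 3σ̂; sign = side of CL): 1:-C, 2:-B, 3:-C, 4:-C, 5:-C, 6:-C, 7:-B, 8:-B, 9:-B, 10:-C
Rule 4 (eight consecutive points on the same side of the centre line) is satisfied at point 8.

rule 4 at point 8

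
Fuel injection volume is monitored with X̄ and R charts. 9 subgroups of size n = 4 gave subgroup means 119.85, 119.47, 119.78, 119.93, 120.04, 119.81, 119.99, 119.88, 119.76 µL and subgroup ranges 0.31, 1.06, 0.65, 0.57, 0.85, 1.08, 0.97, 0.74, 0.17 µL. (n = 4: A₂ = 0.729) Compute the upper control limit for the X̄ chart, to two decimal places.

X̄̄ = (119.85 + 119.47 + 119.78 + 119.93 + 120.04 + 119.81 + 119.99 + 119.88 + 119.76) / 9 = 1078.5100 / 9 = 119.8344
R̄ = (0.31 + 1.06 + 0.65 + 0.57 + 0.85 + 1.08 + 0.97 + 0.74 + 0.17) / 9 = 6.4000 / 9 = 0.7111
UCL = X̄̄ + A₂·R̄ = 119.8344 + 0.729 × 0.7111 = 120.3528

120.35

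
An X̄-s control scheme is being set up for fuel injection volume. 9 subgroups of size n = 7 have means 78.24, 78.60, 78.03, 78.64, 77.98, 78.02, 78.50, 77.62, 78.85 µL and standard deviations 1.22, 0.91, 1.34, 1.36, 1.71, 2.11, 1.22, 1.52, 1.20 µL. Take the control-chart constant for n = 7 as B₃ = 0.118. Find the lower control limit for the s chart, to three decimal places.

0.165

s̄ = (1.22 + 0.91 + 1.34 + 1.36 + 1.71 + 2.11 + 1.22 + 1.52 + 1.20) / 9 = 1.3989
LCL_s = B₃·s̄ = 0.118 × 1.3989 = 0.1651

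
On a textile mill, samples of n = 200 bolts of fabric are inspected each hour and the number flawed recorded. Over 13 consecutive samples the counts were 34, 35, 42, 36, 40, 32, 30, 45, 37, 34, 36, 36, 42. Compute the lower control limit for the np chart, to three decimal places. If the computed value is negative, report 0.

20.399

p̄ = Σdᵢ / (k·n) = 479 / (13 × 200) = 0.18423
LCL = np̄ − 3·√(np̄(1−p̄)) = 36.8462 − 3 × 5.4825 = 20.3986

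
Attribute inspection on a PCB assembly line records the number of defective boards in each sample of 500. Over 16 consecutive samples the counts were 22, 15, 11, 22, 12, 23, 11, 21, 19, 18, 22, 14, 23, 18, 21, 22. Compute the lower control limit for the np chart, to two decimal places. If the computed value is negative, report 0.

5.75

p̄ = Σdᵢ / (k·n) = 294 / (16 × 500) = 0.03675
LCL = np̄ − 3·√(np̄(1−p̄)) = 18.3750 − 3 × 4.2071 = 5.7537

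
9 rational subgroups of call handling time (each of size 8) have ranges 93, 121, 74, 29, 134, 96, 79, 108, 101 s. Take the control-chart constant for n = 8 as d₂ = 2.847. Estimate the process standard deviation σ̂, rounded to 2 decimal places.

R̄ = (93 + 121 + 74 + 29 + 134 + 96 + 79 + 108 + 101) / 9 = 92.7778
σ̂ = R̄ / d₂ = 92.7778 / 2.847 = 32.5879

32.59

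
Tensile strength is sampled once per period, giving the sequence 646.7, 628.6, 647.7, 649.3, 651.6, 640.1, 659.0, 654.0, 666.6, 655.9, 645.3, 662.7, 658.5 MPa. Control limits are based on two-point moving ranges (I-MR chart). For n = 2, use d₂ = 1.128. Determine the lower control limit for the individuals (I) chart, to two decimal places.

621.98

X̄ = (646.7 + 628.6 + 647.7 + 649.3 + 651.6 + 640.1 + 659.0 + 654.0 + 666.6 + 655.9 + 645.3 + 662.7 + 658.5) / 13 = 651.2308
Moving ranges: 18.1, 19.1, 1.6, 2.3, 11.5, 18.9, 5.0, 12.6, 10.7, 10.6, 17.4, 4.2; M̄R̄ = 132.0000 / 12 = 11.0000
LCL = X̄ − 3·M̄R̄/d₂ = 651.2308 − 3 × 11.0000 / 1.128 = 621.9755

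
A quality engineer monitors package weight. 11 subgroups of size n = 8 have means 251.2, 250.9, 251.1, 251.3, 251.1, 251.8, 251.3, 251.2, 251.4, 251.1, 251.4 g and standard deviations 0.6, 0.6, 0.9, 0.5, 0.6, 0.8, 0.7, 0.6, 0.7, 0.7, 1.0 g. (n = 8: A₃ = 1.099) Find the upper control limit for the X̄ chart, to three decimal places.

X̄̄ = (251.2 + 250.9 + 251.1 + 251.3 + 251.1 + 251.8 + 251.3 + 251.2 + 251.4 + 251.1 + 251.4) / 11 = 251.2545
s̄ = (0.6 + 0.6 + 0.9 + 0.5 + 0.6 + 0.8 + 0.7 + 0.6 + 0.7 + 0.7 + 1.0) / 11 = 0.7000
UCL = X̄̄ + A₃·s̄ = 251.2545 + 1.099 × 0.7000 = 252.0238

252.024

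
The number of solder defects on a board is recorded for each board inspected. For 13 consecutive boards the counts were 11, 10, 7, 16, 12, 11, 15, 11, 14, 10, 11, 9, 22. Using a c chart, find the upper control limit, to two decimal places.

c̄ = (11 + 10 + 7 + 16 + 12 + 11 + 15 + 11 + 14 + 10 + 11 + 9 + 22) / 13 = 159 / 13 = 12.2308
UCL = c̄ + 3√c̄ = 12.2308 + 3 × √12.2308 = 12.2308 + 3 × 3.4973 = 22.7225

22.72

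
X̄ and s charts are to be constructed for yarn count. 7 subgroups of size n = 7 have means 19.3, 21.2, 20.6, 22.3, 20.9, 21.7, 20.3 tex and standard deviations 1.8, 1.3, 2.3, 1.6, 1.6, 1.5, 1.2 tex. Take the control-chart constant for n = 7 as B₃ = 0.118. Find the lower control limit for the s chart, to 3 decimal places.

s̄ = (1.8 + 1.3 + 2.3 + 1.6 + 1.6 + 1.5 + 1.2) / 7 = 1.6143
LCL_s = B₃·s̄ = 0.118 × 1.6143 = 0.1905

0.190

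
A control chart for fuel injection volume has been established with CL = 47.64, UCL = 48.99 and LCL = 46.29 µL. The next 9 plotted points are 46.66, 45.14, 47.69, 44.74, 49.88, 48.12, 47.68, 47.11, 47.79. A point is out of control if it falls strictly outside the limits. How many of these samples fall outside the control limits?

Compare each point to [46.29, 48.99]: sample 2 = 45.14 < LCL; sample 4 = 44.74 < LCL; sample 5 = 49.88 > UCL.

3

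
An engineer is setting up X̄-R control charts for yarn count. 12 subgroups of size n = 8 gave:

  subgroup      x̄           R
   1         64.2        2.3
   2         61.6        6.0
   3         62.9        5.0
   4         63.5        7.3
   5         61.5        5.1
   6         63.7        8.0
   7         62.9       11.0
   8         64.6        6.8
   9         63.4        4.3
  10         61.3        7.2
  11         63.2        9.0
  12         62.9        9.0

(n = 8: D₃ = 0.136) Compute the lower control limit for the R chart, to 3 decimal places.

R̄ = (2.3 + 6.0 + 5.0 + 7.3 + 5.1 + 8.0 + 11.0 + 6.8 + 4.3 + 7.2 + 9.0 + 9.0) / 12 = 81.0000 / 12 = 6.7500
LCL_R = D₃·R̄ = 0.136 × 6.7500 = 0.9180

0.918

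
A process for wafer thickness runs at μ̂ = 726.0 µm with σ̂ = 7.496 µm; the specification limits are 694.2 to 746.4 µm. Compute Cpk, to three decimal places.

Cpu = (USL − μ̂) / (3σ̂) = (746.4 − 726.0) / (3 × 7.496) = 0.9072; Cpl = (μ̂ − LSL) / (3σ̂) = (726.0 − 694.2) / (3 × 7.496) = 1.4141; Cpk = min(Cpu, Cpl) = 0.9072

0.907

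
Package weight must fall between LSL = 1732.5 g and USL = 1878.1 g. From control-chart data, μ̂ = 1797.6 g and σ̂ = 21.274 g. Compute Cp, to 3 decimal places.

1.141

Cp = (USL − LSL) / (6σ̂) = (1878.1 − 1732.5) / (6 × 21.274) = 145.6000 / 127.6440 = 1.1407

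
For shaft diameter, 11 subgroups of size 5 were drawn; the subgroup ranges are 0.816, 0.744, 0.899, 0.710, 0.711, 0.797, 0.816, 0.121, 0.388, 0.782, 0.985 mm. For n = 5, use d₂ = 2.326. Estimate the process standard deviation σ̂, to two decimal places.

0.30

R̄ = (0.816 + 0.744 + 0.899 + 0.710 + 0.711 + 0.797 + 0.816 + 0.121 + 0.388 + 0.782 + 0.985) / 11 = 0.7063
σ̂ = R̄ / d₂ = 0.7063 / 2.326 = 0.3036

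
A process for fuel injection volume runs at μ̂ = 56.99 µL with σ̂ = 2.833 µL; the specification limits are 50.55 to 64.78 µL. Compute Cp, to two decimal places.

Cp = (USL − LSL) / (6σ̂) = (64.78 − 50.55) / (6 × 2.833) = 14.2300 / 16.9980 = 0.8372

0.84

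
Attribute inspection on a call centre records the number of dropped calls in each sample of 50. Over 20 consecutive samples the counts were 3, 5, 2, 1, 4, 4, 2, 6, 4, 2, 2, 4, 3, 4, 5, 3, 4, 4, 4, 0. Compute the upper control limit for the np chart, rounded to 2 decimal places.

8.57

p̄ = Σdᵢ / (k·n) = 66 / (20 × 50) = 0.06600
UCL = np̄ + 3·√(np̄(1−p̄)) = 3.3000 + 3 × √(3.3000×0.93400) = 3.3000 + 3 × 1.7556 = 8.5669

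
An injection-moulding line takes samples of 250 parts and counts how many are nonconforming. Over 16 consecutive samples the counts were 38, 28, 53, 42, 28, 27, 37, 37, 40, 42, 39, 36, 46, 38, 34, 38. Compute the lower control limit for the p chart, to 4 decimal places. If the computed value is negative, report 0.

p̄ = Σdᵢ / (k·n) = 603 / (16 × 250) = 0.15075
LCL = p̄ − 3·√(p̄(1−p̄)/n) = 0.15075 − 3 × 0.02263 = 0.08286

0.0829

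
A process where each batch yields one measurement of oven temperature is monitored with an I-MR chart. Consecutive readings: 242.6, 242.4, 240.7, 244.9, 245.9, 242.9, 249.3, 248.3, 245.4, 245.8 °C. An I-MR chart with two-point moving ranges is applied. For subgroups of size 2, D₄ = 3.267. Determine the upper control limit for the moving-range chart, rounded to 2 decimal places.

Moving ranges: 0.2, 1.7, 4.2, 1.0, 3.0, 6.4, 1.0, 2.9, 0.4; M̄R̄ = 20.8000 / 9 = 2.3111
UCL_MR = D₄·M̄R̄ = 3.267 × 2.3111 = 7.5504

7.55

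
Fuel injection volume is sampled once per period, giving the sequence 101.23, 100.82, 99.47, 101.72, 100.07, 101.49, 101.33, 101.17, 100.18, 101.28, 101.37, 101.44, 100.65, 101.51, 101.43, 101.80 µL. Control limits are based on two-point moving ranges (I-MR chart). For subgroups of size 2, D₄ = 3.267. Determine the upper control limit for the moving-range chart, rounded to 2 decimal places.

2.56

Moving ranges: 0.41, 1.35, 2.25, 1.65, 1.42, 0.16, 0.16, 0.99, 1.10, 0.09, 0.07, 0.79, 0.86, 0.08, 0.37; M̄R̄ = 11.7500 / 15 = 0.7833
UCL_MR = D₄·M̄R̄ = 3.267 × 0.7833 = 2.5591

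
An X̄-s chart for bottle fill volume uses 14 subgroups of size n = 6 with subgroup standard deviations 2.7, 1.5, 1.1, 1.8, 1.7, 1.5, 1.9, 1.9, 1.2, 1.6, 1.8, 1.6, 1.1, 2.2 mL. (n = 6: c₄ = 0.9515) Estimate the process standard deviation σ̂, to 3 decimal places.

1.772

s̄ = (2.7 + 1.5 + 1.1 + 1.8 + 1.7 + 1.5 + 1.9 + 1.9 + 1.2 + 1.6 + 1.8 + 1.6 + 1.1 + 2.2) / 14 = 1.6857
σ̂ = s̄ / c₄ = 1.6857 / 0.9515 = 1.7716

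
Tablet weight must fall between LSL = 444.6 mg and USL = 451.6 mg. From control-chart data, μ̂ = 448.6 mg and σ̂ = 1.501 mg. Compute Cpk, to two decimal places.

Cpu = (USL − μ̂) / (3σ̂) = (451.6 − 448.6) / (3 × 1.501) = 0.6662; Cpl = (μ̂ − LSL) / (3σ̂) = (448.6 − 444.6) / (3 × 1.501) = 0.8883; Cpk = min(Cpu, Cpl) = 0.6662

0.67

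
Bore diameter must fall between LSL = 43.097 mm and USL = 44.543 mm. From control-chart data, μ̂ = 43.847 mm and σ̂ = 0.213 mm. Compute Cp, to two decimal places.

Cp = (USL − LSL) / (6σ̂) = (44.543 − 43.097) / (6 × 0.213) = 1.4460 / 1.2780 = 1.1315

1.13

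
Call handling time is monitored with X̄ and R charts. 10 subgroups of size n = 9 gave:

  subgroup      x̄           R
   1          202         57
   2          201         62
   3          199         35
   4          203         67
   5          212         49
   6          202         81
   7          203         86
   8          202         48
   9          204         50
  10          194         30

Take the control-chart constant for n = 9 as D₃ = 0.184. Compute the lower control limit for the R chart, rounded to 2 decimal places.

10.40

R̄ = (57 + 62 + 35 + 67 + 49 + 81 + 86 + 48 + 50 + 30) / 10 = 565.0000 / 10 = 56.5000
LCL_R = D₃·R̄ = 0.184 × 56.5000 = 10.3960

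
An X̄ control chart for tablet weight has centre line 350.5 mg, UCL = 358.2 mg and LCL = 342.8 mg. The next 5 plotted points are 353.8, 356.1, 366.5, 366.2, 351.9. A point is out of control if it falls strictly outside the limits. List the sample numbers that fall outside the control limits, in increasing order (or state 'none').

3, 4

Compare each point to [342.8, 358.2]: sample 3 = 366.5 > UCL; sample 4 = 366.2 > UCL.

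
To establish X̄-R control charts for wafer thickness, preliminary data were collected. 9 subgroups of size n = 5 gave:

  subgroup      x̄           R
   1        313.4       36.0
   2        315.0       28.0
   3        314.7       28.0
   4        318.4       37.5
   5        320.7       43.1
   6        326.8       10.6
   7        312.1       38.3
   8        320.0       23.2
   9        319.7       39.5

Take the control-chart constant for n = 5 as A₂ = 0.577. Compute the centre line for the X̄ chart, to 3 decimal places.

X̄̄ = (313.4 + 315.0 + 314.7 + 318.4 + 320.7 + 326.8 + 312.1 + 320.0 + 319.7) / 9 = 2860.8000 / 9 = 317.8667
CL = X̄̄ = 317.8667

317.867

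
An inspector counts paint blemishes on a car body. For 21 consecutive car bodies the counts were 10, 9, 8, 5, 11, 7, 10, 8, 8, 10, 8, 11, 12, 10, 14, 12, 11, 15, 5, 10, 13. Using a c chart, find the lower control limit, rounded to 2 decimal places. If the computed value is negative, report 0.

c̄ = (10 + 9 + 8 + 5 + 11 + 7 + 10 + 8 + 8 + 10 + 8 + 11 + 12 + 10 + 14 + 12 + 11 + 15 + 5 + 10 + 13) / 21 = 207 / 21 = 9.8571
LCL = c̄ − 3√c̄ = 9.8571 − 3 × 3.1396 = 0.4383

0.44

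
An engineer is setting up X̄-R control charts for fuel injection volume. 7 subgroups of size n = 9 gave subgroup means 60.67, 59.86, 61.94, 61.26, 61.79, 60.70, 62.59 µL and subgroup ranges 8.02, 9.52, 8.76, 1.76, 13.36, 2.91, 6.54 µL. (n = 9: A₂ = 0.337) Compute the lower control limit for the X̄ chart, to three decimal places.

X̄̄ = (60.67 + 59.86 + 61.94 + 61.26 + 61.79 + 60.70 + 62.59) / 7 = 428.8100 / 7 = 61.2586
R̄ = (8.02 + 9.52 + 8.76 + 1.76 + 13.36 + 2.91 + 6.54) / 7 = 50.8700 / 7 = 7.2671
LCL = X̄̄ − A₂·R̄ = 61.2586 − 0.337 × 7.2671 = 58.8095

58.810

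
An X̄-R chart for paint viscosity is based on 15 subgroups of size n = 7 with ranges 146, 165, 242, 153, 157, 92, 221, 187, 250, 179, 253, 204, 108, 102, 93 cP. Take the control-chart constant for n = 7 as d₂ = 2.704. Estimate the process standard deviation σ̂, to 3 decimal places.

62.919

R̄ = (146 + 165 + 242 + 153 + 157 + 92 + 221 + 187 + 250 + 179 + 253 + 204 + 108 + 102 + 93) / 15 = 170.1333
σ̂ = R̄ / d₂ = 170.1333 / 2.704 = 62.9191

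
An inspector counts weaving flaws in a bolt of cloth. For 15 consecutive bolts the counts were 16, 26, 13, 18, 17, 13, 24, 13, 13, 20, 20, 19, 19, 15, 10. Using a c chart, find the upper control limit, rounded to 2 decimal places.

29.46

c̄ = (16 + 26 + 13 + 18 + 17 + 13 + 24 + 13 + 13 + 20 + 20 + 19 + 19 + 15 + 10) / 15 = 256 / 15 = 17.0667
UCL = c̄ + 3√c̄ = 17.0667 + 3 × √17.0667 = 17.0667 + 3 × 4.1312 = 29.4602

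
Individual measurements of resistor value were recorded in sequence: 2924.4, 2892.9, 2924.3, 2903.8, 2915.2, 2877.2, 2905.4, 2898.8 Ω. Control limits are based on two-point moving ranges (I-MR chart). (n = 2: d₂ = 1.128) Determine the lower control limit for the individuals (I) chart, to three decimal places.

X̄ = (2924.4 + 2892.9 + 2924.3 + 2903.8 + 2915.2 + 2877.2 + 2905.4 + 2898.8) / 8 = 2905.2500
Moving ranges: 31.5, 31.4, 20.5, 11.4, 38.0, 28.2, 6.6; M̄R̄ = 167.6000 / 7 = 23.9429
LCL = X̄ − 3·M̄R̄/d₂ = 2905.2500 − 3 × 23.9429 / 1.128 = 2841.5722

2841.572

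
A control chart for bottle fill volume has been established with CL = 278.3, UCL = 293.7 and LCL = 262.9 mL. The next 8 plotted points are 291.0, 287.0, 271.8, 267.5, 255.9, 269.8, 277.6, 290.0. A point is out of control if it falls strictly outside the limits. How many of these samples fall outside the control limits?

Compare each point to [262.9, 293.7]: sample 5 = 255.9 < LCL.

1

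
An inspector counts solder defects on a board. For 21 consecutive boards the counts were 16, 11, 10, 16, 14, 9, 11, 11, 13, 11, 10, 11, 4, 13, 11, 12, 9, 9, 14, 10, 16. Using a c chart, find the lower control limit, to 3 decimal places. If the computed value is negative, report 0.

1.313

c̄ = (16 + 11 + 10 + 16 + 14 + 9 + 11 + 11 + 13 + 11 + 10 + 11 + 4 + 13 + 11 + 12 + 9 + 9 + 14 + 10 + 16) / 21 = 241 / 21 = 11.4762
LCL = c̄ − 3√c̄ = 11.4762 − 3 × 3.3877 = 1.3132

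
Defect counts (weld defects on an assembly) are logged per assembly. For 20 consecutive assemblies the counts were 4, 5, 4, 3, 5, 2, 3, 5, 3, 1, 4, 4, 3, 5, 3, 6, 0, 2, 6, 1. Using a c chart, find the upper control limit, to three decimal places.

9.022

c̄ = (4 + 5 + 4 + 3 + 5 + 2 + 3 + 5 + 3 + 1 + 4 + 4 + 3 + 5 + 3 + 6 + 0 + 2 + 6 + 1) / 20 = 69 / 20 = 3.4500
UCL = c̄ + 3√c̄ = 3.4500 + 3 × √3.4500 = 3.4500 + 3 × 1.8574 = 9.0223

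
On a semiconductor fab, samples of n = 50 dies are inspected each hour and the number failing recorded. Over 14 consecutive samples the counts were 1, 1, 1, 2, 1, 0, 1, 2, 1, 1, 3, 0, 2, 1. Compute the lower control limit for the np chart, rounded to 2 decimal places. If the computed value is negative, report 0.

0.00

p̄ = Σdᵢ / (k·n) = 17 / (14 × 50) = 0.02429
LCL = np̄ − 3·√(np̄(1−p̄)) = 1.2143 − 3 × 1.0885 = -2.0512 → 0 (negative, so LCL = 0)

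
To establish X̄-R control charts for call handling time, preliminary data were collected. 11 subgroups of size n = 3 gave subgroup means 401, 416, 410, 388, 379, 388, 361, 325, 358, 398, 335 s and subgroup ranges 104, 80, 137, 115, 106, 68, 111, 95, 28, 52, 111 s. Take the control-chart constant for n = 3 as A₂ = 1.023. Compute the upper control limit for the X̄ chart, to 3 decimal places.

X̄̄ = (401 + 416 + 410 + 388 + 379 + 388 + 361 + 325 + 358 + 398 + 335) / 11 = 4159.0000 / 11 = 378.0909
R̄ = (104 + 80 + 137 + 115 + 106 + 68 + 111 + 95 + 28 + 52 + 111) / 11 = 1007.0000 / 11 = 91.5455
UCL = X̄̄ + A₂·R̄ = 378.0909 + 1.023 × 91.5455 = 471.7419

471.742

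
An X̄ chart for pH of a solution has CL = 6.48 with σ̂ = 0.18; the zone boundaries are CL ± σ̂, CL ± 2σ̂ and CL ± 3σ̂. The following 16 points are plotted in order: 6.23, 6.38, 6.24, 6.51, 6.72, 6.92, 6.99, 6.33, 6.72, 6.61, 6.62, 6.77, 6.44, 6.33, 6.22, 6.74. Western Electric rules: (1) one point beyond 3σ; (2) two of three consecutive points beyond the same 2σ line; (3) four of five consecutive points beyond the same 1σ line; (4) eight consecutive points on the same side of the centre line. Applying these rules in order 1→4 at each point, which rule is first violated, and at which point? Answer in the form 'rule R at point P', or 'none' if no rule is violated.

Zone of each point (C = within 1σ̂, B = 1σ̂–2σ̂, A = 2σ̂–3σ̂, * = beyond 3σ̂; sign = side of CL): 1:-B, 2:-C, 3:-B, 4:+C, 5:+B, 6:+A, 7:+A, 8:-C, 9:+B, 10:+C, 11:+C, 12:+B, 13:-C, 14:-C, 15:-B, 16:+B
Rule 2 (two of three consecutive points beyond the same 2σ limit) is satisfied at point 7.

rule 2 at point 7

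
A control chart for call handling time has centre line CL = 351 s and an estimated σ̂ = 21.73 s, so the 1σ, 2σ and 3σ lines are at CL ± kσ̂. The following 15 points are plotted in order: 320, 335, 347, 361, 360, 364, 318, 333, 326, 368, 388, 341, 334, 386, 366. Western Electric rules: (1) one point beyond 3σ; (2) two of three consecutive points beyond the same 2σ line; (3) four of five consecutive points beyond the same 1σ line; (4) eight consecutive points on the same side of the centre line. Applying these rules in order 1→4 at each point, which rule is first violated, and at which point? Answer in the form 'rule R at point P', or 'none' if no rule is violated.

Zone of each point (C = within 1σ̂, B = 1σ̂–2σ̂, A = 2σ̂–3σ̂, * = beyond 3σ̂; sign = side of CL): 1:-B, 2:-C, 3:-C, 4:+C, 5:+C, 6:+C, 7:-B, 8:-C, 9:-B, 10:+C, 11:+B, 12:-C, 13:-C, 14:+B, 15:+C
No rule fires across all 15 points.

none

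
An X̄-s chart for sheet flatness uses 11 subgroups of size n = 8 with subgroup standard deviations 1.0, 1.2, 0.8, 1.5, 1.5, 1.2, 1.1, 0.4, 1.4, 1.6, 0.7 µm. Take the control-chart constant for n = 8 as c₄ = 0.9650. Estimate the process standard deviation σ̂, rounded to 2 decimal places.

s̄ = (1.0 + 1.2 + 0.8 + 1.5 + 1.5 + 1.2 + 1.1 + 0.4 + 1.4 + 1.6 + 0.7) / 11 = 1.1273
σ̂ = s̄ / c₄ = 1.1273 / 0.9650 = 1.1682

1.17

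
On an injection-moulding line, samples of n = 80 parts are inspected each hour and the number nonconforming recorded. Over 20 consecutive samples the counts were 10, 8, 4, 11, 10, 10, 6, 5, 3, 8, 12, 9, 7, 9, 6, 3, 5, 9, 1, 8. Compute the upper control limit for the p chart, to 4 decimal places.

p̄ = Σdᵢ / (k·n) = 144 / (20 × 80) = 0.09000
UCL = p̄ + 3·√(p̄(1−p̄)/n) = 0.09000 + 3 × √(0.09000×0.91000/80) = 0.09000 + 3 × 0.03200 = 0.18599

0.1860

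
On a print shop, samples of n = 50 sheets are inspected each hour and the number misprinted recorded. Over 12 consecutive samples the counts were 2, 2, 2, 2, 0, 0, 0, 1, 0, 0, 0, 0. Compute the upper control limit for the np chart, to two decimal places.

3.33

p̄ = Σdᵢ / (k·n) = 9 / (12 × 50) = 0.01500
UCL = np̄ + 3·√(np̄(1−p̄)) = 0.7500 + 3 × √(0.7500×0.98500) = 0.7500 + 3 × 0.8595 = 3.3285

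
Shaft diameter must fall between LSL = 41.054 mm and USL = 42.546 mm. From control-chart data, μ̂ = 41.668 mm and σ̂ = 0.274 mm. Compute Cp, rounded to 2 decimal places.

Cp = (USL − LSL) / (6σ̂) = (42.546 − 41.054) / (6 × 0.274) = 1.4920 / 1.6440 = 0.9075

0.91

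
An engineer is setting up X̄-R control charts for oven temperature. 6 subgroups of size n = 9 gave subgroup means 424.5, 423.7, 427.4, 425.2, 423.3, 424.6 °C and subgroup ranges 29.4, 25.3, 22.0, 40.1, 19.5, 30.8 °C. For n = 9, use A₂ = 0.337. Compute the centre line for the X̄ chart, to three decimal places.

424.783

X̄̄ = (424.5 + 423.7 + 427.4 + 425.2 + 423.3 + 424.6) / 6 = 2548.7000 / 6 = 424.7833
CL = X̄̄ = 424.7833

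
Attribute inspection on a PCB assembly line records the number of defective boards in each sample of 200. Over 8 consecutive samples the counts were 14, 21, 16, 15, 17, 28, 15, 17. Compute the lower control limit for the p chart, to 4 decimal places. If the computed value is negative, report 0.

0.0289

p̄ = Σdᵢ / (k·n) = 143 / (8 × 200) = 0.08937
LCL = p̄ − 3·√(p̄(1−p̄)/n) = 0.08937 − 3 × 0.02017 = 0.02886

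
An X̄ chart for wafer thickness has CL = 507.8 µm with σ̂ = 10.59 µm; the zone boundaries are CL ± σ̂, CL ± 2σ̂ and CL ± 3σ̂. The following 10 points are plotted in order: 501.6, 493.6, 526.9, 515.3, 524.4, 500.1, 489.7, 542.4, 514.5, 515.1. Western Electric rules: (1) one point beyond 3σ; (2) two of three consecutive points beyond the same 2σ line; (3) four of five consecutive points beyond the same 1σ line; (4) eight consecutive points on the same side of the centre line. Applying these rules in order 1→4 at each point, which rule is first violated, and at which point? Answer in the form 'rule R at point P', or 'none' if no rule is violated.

rule 1 at point 8

Zone of each point (C = within 1σ̂, B = 1σ̂–2σ̂, A = 2σ̂–3σ̂, * = beyond 3σ̂; sign = side of CL): 1:-C, 2:-B, 3:+B, 4:+C, 5:+B, 6:-C, 7:-B, 8:+*, 9:+C, 10:+C
Rule 1 (one point beyond the 3σ limits) is satisfied at point 8.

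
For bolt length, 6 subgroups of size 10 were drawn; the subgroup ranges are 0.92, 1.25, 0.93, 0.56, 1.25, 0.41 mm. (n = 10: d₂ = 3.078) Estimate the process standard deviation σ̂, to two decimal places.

R̄ = (0.92 + 1.25 + 0.93 + 0.56 + 1.25 + 0.41) / 6 = 0.8867
σ̂ = R̄ / d₂ = 0.8867 / 3.078 = 0.2881

0.29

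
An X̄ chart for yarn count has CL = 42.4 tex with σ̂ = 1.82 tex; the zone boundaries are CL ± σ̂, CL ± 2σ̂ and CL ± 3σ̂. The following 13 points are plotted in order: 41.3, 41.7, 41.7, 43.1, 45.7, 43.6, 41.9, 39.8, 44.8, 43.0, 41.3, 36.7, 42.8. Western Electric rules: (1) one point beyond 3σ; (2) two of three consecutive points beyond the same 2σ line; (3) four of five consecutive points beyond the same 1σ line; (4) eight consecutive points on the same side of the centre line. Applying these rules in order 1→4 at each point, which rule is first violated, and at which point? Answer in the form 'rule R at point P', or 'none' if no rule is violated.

Zone of each point (C = within 1σ̂, B = 1σ̂–2σ̂, A = 2σ̂–3σ̂, * = beyond 3σ̂; sign = side of CL): 1:-C, 2:-C, 3:-C, 4:+C, 5:+B, 6:+C, 7:-C, 8:-B, 9:+B, 10:+C, 11:-C, 12:-*, 13:+C
Rule 1 (one point beyond the 3σ limits) is satisfied at point 12.

rule 1 at point 12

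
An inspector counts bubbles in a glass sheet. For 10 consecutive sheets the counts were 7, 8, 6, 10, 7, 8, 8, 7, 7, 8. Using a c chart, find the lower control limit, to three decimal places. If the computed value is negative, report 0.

c̄ = (7 + 8 + 6 + 10 + 7 + 8 + 8 + 7 + 7 + 8) / 10 = 76 / 10 = 7.6000
LCL = c̄ − 3√c̄ = 7.6000 − 3 × 2.7568 = -0.6704 → 0 (cannot be negative)

0.000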